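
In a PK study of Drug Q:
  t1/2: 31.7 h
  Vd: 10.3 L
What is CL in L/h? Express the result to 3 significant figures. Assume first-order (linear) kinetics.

0.225 L/h

k = ln2 / t½ = 0.693147 / 31.7 = 0.02187 h⁻¹
CL = k × Vd = 0.02187 × 10.3 = 0.2253 L/h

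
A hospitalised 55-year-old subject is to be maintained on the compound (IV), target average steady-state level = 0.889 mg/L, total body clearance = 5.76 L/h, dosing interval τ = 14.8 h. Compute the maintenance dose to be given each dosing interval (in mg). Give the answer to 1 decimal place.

75.8 mg

At steady state, Dose/τ = Css × CL.
Dose = Css × CL × τ = 0.889 × 5.760 × 14.8 = 75.79 mg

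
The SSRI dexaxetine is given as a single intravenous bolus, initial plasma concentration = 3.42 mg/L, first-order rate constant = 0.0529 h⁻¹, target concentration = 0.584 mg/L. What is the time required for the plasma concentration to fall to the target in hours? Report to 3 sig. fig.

33.4 h

t = ln(C₀ / C) / k = ln(3.420 / 0.584) / 0.05290
  = ln(5.856) / 0.05290 = 1.767 / 0.05290 = 33.40 h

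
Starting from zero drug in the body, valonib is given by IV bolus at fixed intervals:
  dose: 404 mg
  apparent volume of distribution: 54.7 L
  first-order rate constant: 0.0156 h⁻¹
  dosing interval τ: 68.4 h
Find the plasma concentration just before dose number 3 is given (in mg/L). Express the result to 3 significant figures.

3.42 mg/L

C₀ per dose = Dose / Vd = 404 / 54.7 = 7.386 mg/L
Fraction remaining after one interval: r = e^(−kτ) = e^(−0.01560 × 68.4) = 0.3440
Before dose 3, 2 doses have been given (aged 1τ, 2τ).
C_trough = C₀ × (r + r²) = 7.386 × (0.3440 + 0.1183) = 3.415 mg/L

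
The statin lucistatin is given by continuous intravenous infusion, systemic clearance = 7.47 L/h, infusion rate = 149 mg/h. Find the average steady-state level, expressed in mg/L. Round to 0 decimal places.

20 mg/L

At steady state Css = R₀ / CL = 149 / 7.470 = 19.95 mg/L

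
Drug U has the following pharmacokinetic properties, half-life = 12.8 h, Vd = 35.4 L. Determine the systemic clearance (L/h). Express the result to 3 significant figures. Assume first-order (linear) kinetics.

k = ln2 / t½ = 0.693147 / 12.8 = 0.05415 h⁻¹
CL = k × Vd = 0.05415 × 35.4 = 1.917 L/h

1.92 L/h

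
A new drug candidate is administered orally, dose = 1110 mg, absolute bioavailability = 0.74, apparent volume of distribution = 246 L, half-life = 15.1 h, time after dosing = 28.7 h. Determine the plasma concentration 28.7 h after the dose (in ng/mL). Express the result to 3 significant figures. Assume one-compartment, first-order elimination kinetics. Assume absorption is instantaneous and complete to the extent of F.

Amount reaching circulation = F × Dose = 0.74 × 1110 = 821.4 mg
C₀ = F·Dose / Vd = 821.4 / 246 = 3.339 mg/L
k = ln2 / t½ = 0.693147 / 15.1 = 0.04590 h⁻¹
C = C₀ · e^(−k·t) = 3.339 × e^(−0.04590 × 28.7)
  = 3.339 × 0.2678 = 0.8942 mg/L
Convert: 0.8942 mg/L × 1000 = 894.2 ng/mL

894 ng/mL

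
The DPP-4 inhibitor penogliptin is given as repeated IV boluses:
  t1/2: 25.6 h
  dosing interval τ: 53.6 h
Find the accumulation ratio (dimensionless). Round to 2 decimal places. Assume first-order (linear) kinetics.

1.31

k = ln2 / t½ = 0.693147 / 25.6 = 0.02708 h⁻¹
e^(−kτ) = e^(−0.02708 × 53.6) = 0.2342
Accumulation ratio R = 1 / (1 − e^(−kτ)) = 1 / (1 − 0.2342) = 1.306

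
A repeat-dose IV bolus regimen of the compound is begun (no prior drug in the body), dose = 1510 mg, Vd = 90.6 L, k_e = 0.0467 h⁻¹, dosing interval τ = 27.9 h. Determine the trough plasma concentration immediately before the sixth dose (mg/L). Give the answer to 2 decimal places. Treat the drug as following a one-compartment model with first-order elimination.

C₀ per dose = Dose / Vd = 1510 / 90.6 = 16.67 mg/L
Fraction remaining after one interval: r = e^(−kτ) = e^(−0.04670 × 27.9) = 0.2717
Before dose 6, 5 doses have been given (aged 1τ, 2τ, 3τ, 4τ, 5τ).
C_trough = C₀ × (r + r² + … + r^5) = C₀ × r(1−r^5)/(1−r)
        = 16.67 × 0.2717 × (1 − 0.001481) / (1 − 0.2717) = 6.210 mg/L

6.21 mg/L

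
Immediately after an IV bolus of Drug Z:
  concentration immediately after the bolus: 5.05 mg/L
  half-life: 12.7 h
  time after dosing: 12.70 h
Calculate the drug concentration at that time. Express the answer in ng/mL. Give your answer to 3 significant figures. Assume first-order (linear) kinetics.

2530 ng/mL

k = ln2 / t½ = 0.693147 / 12.7 = 0.05458 h⁻¹
t / t½ = 12.70 / 12.7 = 1 half-lives
C = C₀ × (1/2)^1 = 5.050 × 0.5000 = 2.525 mg/L
Convert: 2.525 mg/L × 1000 = 2525 ng/mL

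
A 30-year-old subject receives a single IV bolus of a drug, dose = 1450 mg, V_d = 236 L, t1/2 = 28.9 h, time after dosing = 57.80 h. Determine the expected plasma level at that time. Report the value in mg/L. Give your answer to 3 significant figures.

C₀ = Dose / Vd = 1450 / 236 = 6.144 mg/L
k = ln2 / t½ = 0.693147 / 28.9 = 0.02398 h⁻¹
t / t½ = 57.80 / 28.9 = 2 half-lives
C = C₀ × (1/2)^2 = 6.144 × 0.2500 = 1.536 mg/L

1.54 mg/L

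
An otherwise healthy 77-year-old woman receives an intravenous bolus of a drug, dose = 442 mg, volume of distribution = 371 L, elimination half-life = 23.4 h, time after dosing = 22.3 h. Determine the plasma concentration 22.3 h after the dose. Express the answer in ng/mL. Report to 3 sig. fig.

615 ng/mL

C₀ = Dose / Vd = 442.0 / 371 = 1.191 mg/L
k = ln2 / t½ = 0.693147 / 23.4 = 0.02962 h⁻¹
C = C₀ · e^(−k·t) = 1.191 × e^(−0.02962 × 22.3)
  = 1.191 × 0.5166 = 0.6153 mg/L
Convert: 0.6153 mg/L × 1000 = 615.3 ng/mL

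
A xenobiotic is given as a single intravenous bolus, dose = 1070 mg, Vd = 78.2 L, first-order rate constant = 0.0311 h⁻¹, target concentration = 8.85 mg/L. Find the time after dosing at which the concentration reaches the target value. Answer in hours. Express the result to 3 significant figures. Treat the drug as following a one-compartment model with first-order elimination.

C₀ = Dose / Vd = 1070 / 78.2 = 13.68 mg/L
t = ln(C₀ / C) / k = ln(13.68 / 8.85) / 0.03110
  = ln(1.546) / 0.03110 = 0.4357 / 0.03110 = 14.01 h

14.0 h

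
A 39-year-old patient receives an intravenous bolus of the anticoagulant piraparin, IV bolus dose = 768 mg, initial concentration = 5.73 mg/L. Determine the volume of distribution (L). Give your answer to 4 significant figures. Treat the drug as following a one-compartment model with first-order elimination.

Vd = Dose / C₀ = 768.0 / 5.73 = 134.0 L

134.0 L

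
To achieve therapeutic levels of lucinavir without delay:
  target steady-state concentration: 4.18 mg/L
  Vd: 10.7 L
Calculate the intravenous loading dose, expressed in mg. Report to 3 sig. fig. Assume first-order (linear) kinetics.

44.7 mg

LD = Css × Vd = 4.18 × 10.7 = 44.73 mg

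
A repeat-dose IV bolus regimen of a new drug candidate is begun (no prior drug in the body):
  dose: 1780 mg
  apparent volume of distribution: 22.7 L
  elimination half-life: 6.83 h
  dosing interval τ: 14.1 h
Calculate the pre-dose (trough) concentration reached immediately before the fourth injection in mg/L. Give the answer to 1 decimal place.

24.3 mg/L

C₀ per dose = Dose / Vd = 1780 / 22.7 = 78.41 mg/L
k = ln2 / t½ = 0.693147 / 6.83 = 0.1015 h⁻¹
Fraction remaining after one interval: r = e^(−kτ) = e^(−0.1015 × 14.1) = 0.2390
Before dose 4, 3 doses have been given (aged 1τ, 2τ, 3τ).
C_trough = C₀ × (r + r² + … + r^3) = C₀ × r(1−r^3)/(1−r)
        = 78.41 × 0.2390 × (1 − 0.01365) / (1 − 0.2390) = 24.29 mg/L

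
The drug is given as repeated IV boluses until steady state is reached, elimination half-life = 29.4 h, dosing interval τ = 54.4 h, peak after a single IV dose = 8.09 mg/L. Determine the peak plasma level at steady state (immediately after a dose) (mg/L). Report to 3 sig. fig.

11.2 mg/L

k = ln2 / t½ = 0.693147 / 29.4 = 0.02358 h⁻¹
e^(−kτ) = e^(−0.02358 × 54.4) = 0.2773
Accumulation ratio R = 1 / (1 − e^(−kτ)) = 1 / (1 − 0.2773) = 1.384
Steady-state peak = C₀ × R = 8.09 × 1.384 = 11.20 mg/L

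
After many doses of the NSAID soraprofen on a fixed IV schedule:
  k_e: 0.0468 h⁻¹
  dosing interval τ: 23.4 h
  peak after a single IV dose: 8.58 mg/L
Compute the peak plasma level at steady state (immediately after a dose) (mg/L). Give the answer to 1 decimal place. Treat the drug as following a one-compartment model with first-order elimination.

12.9 mg/L

e^(−kτ) = e^(−0.04680 × 23.4) = 0.3345
Accumulation ratio R = 1 / (1 − e^(−kτ)) = 1 / (1 − 0.3345) = 1.503
Steady-state peak = C₀ × R = 8.58 × 1.503 = 12.90 mg/L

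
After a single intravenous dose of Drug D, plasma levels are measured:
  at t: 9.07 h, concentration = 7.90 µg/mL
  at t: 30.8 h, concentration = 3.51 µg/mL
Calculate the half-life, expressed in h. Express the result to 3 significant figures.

18.6 h

k = ln(C₁/C₂) / (t₂ − t₁) = ln(7.90/3.51) / (30.8 − 9.07)
  = 0.8112 / 21.73 = 0.03733 h⁻¹
t½ = ln2 / k = 0.693147 / 0.03733 = 18.57 h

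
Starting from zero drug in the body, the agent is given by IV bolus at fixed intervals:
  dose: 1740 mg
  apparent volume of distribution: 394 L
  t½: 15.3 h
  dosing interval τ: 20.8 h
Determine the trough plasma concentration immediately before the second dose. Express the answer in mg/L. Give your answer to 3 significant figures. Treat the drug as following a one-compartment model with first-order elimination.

1.72 mg/L

C₀ per dose = Dose / Vd = 1740 / 394 = 4.416 mg/L
k = ln2 / t½ = 0.693147 / 15.3 = 0.04530 h⁻¹
Fraction remaining after one interval: r = e^(−kτ) = e^(−0.04530 × 20.8) = 0.3898
Before dose 2, 1 dose has been given (aged 1τ).
C_trough = C₀ × r = 4.416 × 0.3898 = 1.721 mg/L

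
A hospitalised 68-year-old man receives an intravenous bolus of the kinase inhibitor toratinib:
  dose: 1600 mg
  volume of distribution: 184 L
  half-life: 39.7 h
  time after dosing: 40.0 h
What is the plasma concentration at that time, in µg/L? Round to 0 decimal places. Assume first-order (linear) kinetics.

4325 µg/L

C₀ = Dose / Vd = 1600 / 184 = 8.696 mg/L
k = ln2 / t½ = 0.693147 / 39.7 = 0.01746 h⁻¹
C = C₀ · e^(−k·t) = 8.696 × e^(−0.01746 × 40.0)
  = 8.696 × 0.4974 = 4.325 mg/L
Convert: 4.325 mg/L × 1000 = 4325 µg/L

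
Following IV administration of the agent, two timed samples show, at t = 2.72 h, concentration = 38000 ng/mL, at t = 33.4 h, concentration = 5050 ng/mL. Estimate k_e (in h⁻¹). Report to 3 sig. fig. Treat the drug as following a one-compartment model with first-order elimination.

0.0658 h⁻¹

k = ln(C₁/C₂) / (t₂ − t₁) = ln(38000/5050) / (33.4 − 2.72)
  = 2.018 / 30.68 = 0.06578 h⁻¹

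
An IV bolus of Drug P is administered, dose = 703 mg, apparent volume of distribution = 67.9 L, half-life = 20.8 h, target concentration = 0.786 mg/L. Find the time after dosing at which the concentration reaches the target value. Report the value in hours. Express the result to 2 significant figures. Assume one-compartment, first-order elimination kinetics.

C₀ = Dose / Vd = 703.0 / 67.9 = 10.35 mg/L
k = ln2 / t½ = 0.693147 / 20.8 = 0.03332 h⁻¹
t = ln(C₀ / C) / k = ln(10.35 / 0.786) / 0.03332
  = ln(13.17) / 0.03332 = 2.578 / 0.03332 = 77.37 h

77 h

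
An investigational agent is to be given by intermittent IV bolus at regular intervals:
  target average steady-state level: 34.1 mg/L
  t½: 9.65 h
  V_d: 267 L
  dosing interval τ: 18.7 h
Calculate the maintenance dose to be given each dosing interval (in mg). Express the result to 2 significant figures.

k = ln2 / t½ = 0.693147 / 9.65 = 0.07183 h⁻¹
CL = k × Vd = 0.07183 × 267 = 19.18 L/h
At steady state, Dose/τ = Css × CL.
Dose = Css × CL × τ = 34.1 × 19.18 × 18.7 = 12230 mg

12000 mg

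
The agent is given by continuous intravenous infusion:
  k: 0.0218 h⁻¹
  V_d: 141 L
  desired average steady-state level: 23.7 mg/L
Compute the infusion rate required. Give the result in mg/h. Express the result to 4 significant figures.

72.85 mg/h

CL = k × Vd = 0.02180 × 141 = 3.074 L/h
At steady state, infusion rate R₀ = Css × CL = 23.7 × 3.074 = 72.85 mg/h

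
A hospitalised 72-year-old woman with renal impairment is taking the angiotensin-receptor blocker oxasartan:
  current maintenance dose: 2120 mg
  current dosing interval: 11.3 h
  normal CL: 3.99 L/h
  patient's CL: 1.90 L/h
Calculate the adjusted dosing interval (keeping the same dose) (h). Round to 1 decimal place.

To keep the same average steady-state level, dosing rate must scale with clearance.
CL ratio = 1.90 / 3.99 = 0.4762
New interval (same dose) = 11.3 / 0.4762 = 23.73 h

23.7 h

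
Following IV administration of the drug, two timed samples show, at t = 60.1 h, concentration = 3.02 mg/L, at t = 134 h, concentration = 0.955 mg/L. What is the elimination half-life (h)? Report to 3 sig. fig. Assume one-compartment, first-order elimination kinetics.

44.5 h

k = ln(C₁/C₂) / (t₂ − t₁) = ln(3.02/0.955) / (134 − 60.1)
  = 1.151 / 73.90 = 0.01558 h⁻¹
t½ = ln2 / k = 0.693147 / 0.01558 = 44.49 h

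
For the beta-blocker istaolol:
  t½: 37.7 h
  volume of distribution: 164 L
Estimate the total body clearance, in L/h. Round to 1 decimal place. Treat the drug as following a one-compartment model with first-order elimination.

3.0 L/h

k = ln2 / t½ = 0.693147 / 37.7 = 0.01839 h⁻¹
CL = k × Vd = 0.01839 × 164 = 3.016 L/h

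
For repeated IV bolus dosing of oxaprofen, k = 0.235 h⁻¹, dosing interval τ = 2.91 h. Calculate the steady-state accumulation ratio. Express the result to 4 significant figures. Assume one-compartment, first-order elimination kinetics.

e^(−kτ) = e^(−0.2350 × 2.91) = 0.5047
Accumulation ratio R = 1 / (1 − e^(−kτ)) = 1 / (1 − 0.5047) = 2.019

2.019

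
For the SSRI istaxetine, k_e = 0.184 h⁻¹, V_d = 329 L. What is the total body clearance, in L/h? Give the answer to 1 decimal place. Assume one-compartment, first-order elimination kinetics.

60.5 L/h

CL = k × Vd = 0.184 × 329 = 60.54 L/h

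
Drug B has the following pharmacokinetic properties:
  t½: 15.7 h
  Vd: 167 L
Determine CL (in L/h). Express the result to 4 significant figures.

k = ln2 / t½ = 0.693147 / 15.7 = 0.04415 h⁻¹
CL = k × Vd = 0.04415 × 167 = 7.373 L/h

7.373 L/h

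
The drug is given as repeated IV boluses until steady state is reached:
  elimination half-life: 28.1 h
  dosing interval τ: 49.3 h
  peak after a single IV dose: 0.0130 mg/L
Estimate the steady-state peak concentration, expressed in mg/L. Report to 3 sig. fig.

0.0185 mg/L

k = ln2 / t½ = 0.693147 / 28.1 = 0.02467 h⁻¹
e^(−kτ) = e^(−0.02467 × 49.3) = 0.2963
Accumulation ratio R = 1 / (1 − e^(−kτ)) = 1 / (1 − 0.2963) = 1.421
Steady-state peak = C₀ × R = 0.0130 × 1.421 = 0.01847 mg/L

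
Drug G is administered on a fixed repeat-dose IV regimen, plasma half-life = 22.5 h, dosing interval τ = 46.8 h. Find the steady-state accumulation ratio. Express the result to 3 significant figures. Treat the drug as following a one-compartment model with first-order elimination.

k = ln2 / t½ = 0.693147 / 22.5 = 0.03081 h⁻¹
e^(−kτ) = e^(−0.03081 × 46.8) = 0.2365
Accumulation ratio R = 1 / (1 − e^(−kτ)) = 1 / (1 − 0.2365) = 1.310

1.31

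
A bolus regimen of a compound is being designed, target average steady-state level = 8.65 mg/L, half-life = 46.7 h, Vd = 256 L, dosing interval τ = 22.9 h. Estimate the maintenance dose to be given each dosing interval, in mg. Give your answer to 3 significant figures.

k = ln2 / t½ = 0.693147 / 46.7 = 0.01484 h⁻¹
CL = k × Vd = 0.01484 × 256 = 3.799 L/h
At steady state, Dose/τ = Css × CL.
Dose = Css × CL × τ = 8.65 × 3.799 × 22.9 = 752.5 mg

753 mg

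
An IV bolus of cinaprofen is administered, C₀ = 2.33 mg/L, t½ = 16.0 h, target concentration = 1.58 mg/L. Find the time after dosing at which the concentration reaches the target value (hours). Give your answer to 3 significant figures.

8.97 h

k = ln2 / t½ = 0.693147 / 16.0 = 0.04332 h⁻¹
t = ln(C₀ / C) / k = ln(2.330 / 1.58) / 0.04332
  = ln(1.475) / 0.04332 = 0.3887 / 0.04332 = 8.973 h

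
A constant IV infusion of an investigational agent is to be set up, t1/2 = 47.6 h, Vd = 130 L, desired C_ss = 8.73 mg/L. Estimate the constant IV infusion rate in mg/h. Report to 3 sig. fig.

k = ln2 / t½ = 0.693147 / 47.6 = 0.01456 h⁻¹
CL = k × Vd = 0.01456 × 130 = 1.893 L/h
At steady state, infusion rate R₀ = Css × CL = 8.73 × 1.893 = 16.53 mg/h

16.5 mg/h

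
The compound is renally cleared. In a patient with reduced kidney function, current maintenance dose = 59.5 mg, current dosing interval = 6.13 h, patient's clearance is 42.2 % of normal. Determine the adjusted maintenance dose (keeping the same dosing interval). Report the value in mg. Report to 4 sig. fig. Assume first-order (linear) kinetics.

To keep the same average steady-state level, dosing rate must scale with clearance.
CL ratio = 42.2 / 100 = 0.4220
New dose (same interval) = 59.5 × 0.4220 = 25.11 mg

25.11 mg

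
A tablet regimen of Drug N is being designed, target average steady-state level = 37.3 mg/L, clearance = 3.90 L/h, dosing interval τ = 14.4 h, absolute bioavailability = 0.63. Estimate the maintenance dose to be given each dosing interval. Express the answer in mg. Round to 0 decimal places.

3325 mg

At steady state, F × (Dose/τ) = Css × CL.
Dose = Css × CL × τ / F = 37.3 × 3.900 × 14.4 / 0.63 = 3325 mg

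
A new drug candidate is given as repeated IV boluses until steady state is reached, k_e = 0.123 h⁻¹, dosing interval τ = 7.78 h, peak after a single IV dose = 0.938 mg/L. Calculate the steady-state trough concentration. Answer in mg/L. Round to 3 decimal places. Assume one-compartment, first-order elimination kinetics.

0.585 mg/L

e^(−kτ) = e^(−0.1230 × 7.78) = 0.3841
Accumulation ratio R = 1 / (1 − e^(−kτ)) = 1 / (1 − 0.3841) = 1.624
Steady-state trough = C₀ × R × e^(−kτ) = 0.938 × 1.624 × 0.3841 = 0.5851 mg/L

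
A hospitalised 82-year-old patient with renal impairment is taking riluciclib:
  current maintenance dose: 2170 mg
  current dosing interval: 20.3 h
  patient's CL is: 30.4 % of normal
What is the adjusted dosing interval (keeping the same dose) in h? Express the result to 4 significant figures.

To keep the same average steady-state level, dosing rate must scale with clearance.
CL ratio = 30.4 / 100 = 0.3040
New interval (same dose) = 20.3 / 0.3040 = 66.78 h

66.78 h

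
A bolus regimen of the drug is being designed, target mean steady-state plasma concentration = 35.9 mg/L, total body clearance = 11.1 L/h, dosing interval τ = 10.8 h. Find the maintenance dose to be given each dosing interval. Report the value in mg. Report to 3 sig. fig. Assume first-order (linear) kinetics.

At steady state, Dose/τ = Css × CL.
Dose = Css × CL × τ = 35.9 × 11.10 × 10.8 = 4304 mg

4300 mg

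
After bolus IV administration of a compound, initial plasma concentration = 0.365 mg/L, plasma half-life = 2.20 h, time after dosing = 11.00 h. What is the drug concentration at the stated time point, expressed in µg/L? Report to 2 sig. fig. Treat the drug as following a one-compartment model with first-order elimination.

11 µg/L

k = ln2 / t½ = 0.693147 / 2.20 = 0.3151 h⁻¹
t / t½ = 11.00 / 2.20 = 5 half-lives
C = C₀ × (1/2)^5 = 0.3650 × 0.03125 = 0.01141 mg/L
Convert: 0.01141 mg/L × 1000 = 11.41 µg/L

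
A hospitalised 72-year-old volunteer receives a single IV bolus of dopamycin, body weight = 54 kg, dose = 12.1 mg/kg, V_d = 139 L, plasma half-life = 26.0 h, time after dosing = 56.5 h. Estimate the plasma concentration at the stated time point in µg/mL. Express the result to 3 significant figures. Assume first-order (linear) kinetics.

Total dose = 12.1 × 54 = 653.4 mg
C₀ = Dose / Vd = 653.4 / 139 = 4.701 mg/L
k = ln2 / t½ = 0.693147 / 26.0 = 0.02666 h⁻¹
C = C₀ · e^(−k·t) = 4.701 × e^(−0.02666 × 56.5)
  = 4.701 × 0.2217 = 1.042 mg/L
(1.042 mg/L = 1.042 µg/mL)

1.04 µg/mL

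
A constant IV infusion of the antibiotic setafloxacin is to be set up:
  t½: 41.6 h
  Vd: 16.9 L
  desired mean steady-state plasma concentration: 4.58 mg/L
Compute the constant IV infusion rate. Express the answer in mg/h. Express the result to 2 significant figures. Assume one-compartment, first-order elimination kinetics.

1.3 mg/h

k = ln2 / t½ = 0.693147 / 41.6 = 0.01666 h⁻¹
CL = k × Vd = 0.01666 × 16.9 = 0.2816 L/h
At steady state, infusion rate R₀ = Css × CL = 4.58 × 0.2816 = 1.290 mg/h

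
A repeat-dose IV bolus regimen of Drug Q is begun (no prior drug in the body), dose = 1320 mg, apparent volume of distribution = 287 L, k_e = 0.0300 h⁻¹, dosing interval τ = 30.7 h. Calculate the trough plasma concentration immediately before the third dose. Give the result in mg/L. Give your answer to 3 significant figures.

C₀ per dose = Dose / Vd = 1320 / 287 = 4.599 mg/L
Fraction remaining after one interval: r = e^(−kτ) = e^(−0.03000 × 30.7) = 0.3981
Before dose 3, 2 doses have been given (aged 1τ, 2τ).
C_trough = C₀ × (r + r²) = 4.599 × (0.3981 + 0.1585) = 2.560 mg/L

2.56 mg/L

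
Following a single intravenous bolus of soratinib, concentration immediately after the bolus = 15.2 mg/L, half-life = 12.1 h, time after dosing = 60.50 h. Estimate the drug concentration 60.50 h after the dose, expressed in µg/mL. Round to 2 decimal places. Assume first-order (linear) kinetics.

0.48 µg/mL

k = ln2 / t½ = 0.693147 / 12.1 = 0.05728 h⁻¹
t / t½ = 60.50 / 12.1 = 5 half-lives
C = C₀ × (1/2)^5 = 15.20 × 0.03125 = 0.4750 mg/L
(0.4750 mg/L = 0.4750 µg/mL)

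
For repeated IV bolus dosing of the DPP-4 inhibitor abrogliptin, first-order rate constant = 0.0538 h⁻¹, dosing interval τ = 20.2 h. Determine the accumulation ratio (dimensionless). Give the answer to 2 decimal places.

e^(−kτ) = e^(−0.05380 × 20.2) = 0.3373
Accumulation ratio R = 1 / (1 − e^(−kτ)) = 1 / (1 − 0.3373) = 1.509

1.51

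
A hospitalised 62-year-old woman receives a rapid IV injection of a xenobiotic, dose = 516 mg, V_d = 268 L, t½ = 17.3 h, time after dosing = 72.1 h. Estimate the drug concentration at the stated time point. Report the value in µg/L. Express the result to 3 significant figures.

C₀ = Dose / Vd = 516.0 / 268 = 1.925 mg/L
k = ln2 / t½ = 0.693147 / 17.3 = 0.04007 h⁻¹
C = C₀ · e^(−k·t) = 1.925 × e^(−0.04007 × 72.1)
  = 1.925 × 0.05563 = 0.1071 mg/L
Convert: 0.1071 mg/L × 1000 = 107.1 µg/L

107 µg/L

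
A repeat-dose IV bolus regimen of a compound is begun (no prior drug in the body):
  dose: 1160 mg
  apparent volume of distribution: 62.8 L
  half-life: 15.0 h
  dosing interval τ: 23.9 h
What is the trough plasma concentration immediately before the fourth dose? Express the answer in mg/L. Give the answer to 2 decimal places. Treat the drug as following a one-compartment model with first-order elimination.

8.82 mg/L

C₀ per dose = Dose / Vd = 1160 / 62.8 = 18.47 mg/L
k = ln2 / t½ = 0.693147 / 15.0 = 0.04621 h⁻¹
Fraction remaining after one interval: r = e^(−kτ) = e^(−0.04621 × 23.9) = 0.3314
Before dose 4, 3 doses have been given (aged 1τ, 2τ, 3τ).
C_trough = C₀ × (r + r² + … + r^3) = C₀ × r(1−r^3)/(1−r)
        = 18.47 × 0.3314 × (1 − 0.03640) / (1 − 0.3314) = 8.822 mg/L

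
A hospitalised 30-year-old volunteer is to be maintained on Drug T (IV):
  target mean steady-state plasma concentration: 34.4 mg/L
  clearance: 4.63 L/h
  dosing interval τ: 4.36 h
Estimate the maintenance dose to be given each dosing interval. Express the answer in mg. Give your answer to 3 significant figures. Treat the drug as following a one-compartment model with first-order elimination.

694 mg

At steady state, Dose/τ = Css × CL.
Dose = Css × CL × τ = 34.4 × 4.630 × 4.36 = 694.4 mg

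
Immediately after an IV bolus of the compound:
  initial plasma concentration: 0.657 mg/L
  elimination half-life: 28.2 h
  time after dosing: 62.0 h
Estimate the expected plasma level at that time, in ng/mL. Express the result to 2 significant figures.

140 ng/mL

k = ln2 / t½ = 0.693147 / 28.2 = 0.02458 h⁻¹
C = C₀ · e^(−k·t) = 0.6570 × e^(−0.02458 × 62.0)
  = 0.6570 × 0.2178 = 0.1431 mg/L
Convert: 0.1431 mg/L × 1000 = 143.1 ng/mL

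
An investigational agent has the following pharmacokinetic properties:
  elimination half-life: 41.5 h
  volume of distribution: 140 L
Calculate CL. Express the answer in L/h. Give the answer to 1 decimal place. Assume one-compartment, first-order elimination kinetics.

2.3 L/h

k = ln2 / t½ = 0.693147 / 41.5 = 0.01670 h⁻¹
CL = k × Vd = 0.01670 × 140 = 2.338 L/h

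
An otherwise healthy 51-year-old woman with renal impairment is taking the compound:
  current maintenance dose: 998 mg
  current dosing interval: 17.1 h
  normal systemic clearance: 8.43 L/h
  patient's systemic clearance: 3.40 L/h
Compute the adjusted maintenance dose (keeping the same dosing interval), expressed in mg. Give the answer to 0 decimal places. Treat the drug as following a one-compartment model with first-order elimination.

403 mg

To keep the same average steady-state level, dosing rate must scale with clearance.
CL ratio = 3.40 / 8.43 = 0.4033
New dose (same interval) = 998 × 0.4033 = 402.5 mg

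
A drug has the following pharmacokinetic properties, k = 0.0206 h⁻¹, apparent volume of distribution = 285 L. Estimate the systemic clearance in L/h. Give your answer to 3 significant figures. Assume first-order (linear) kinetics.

CL = k × Vd = 0.0206 × 285 = 5.871 L/h

5.87 L/h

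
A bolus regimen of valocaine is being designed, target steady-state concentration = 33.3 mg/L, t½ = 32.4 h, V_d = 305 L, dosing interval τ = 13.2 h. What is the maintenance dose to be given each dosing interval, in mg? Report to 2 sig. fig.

k = ln2 / t½ = 0.693147 / 32.4 = 0.02139 h⁻¹
CL = k × Vd = 0.02139 × 305 = 6.524 L/h
At steady state, Dose/τ = Css × CL.
Dose = Css × CL × τ = 33.3 × 6.524 × 13.2 = 2868 mg

2900 mg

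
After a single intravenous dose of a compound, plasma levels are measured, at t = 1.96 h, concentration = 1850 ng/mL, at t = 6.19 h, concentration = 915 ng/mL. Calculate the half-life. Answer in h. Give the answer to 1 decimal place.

4.2 h

k = ln(C₁/C₂) / (t₂ − t₁) = ln(1850/915) / (6.19 − 1.96)
  = 0.7040 / 4.230 = 0.1664 h⁻¹
t½ = ln2 / k = 0.693147 / 0.1664 = 4.166 h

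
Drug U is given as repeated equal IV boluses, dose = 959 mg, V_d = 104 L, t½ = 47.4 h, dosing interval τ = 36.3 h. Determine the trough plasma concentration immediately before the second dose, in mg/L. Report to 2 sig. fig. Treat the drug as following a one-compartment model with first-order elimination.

5.4 mg/L

C₀ per dose = Dose / Vd = 959 / 104 = 9.221 mg/L
k = ln2 / t½ = 0.693147 / 47.4 = 0.01462 h⁻¹
Fraction remaining after one interval: r = e^(−kτ) = e^(−0.01462 × 36.3) = 0.5882
Before dose 2, 1 dose has been given (aged 1τ).
C_trough = C₀ × r = 9.221 × 0.5882 = 5.424 mg/L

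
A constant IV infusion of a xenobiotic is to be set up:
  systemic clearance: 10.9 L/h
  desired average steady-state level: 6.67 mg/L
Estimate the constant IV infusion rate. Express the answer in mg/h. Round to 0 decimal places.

73 mg/h

At steady state, infusion rate R₀ = Css × CL = 6.67 × 10.90 = 72.70 mg/h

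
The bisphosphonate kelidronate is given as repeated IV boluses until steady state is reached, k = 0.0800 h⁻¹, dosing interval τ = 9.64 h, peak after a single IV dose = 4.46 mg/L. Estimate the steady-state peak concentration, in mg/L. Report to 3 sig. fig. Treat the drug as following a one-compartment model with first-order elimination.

e^(−kτ) = e^(−0.08000 × 9.64) = 0.4625
Accumulation ratio R = 1 / (1 − e^(−kτ)) = 1 / (1 − 0.4625) = 1.860
Steady-state peak = C₀ × R = 4.46 × 1.860 = 8.296 mg/L

8.30 mg/L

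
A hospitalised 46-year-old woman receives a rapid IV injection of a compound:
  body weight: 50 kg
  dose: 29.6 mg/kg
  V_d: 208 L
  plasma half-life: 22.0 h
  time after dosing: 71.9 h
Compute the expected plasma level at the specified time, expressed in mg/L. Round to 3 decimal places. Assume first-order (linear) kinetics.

0.739 mg/L

Total dose = 29.6 × 50 = 1480 mg
C₀ = Dose / Vd = 1480 / 208 = 7.115 mg/L
k = ln2 / t½ = 0.693147 / 22.0 = 0.03151 h⁻¹
C = C₀ · e^(−k·t) = 7.115 × e^(−0.03151 × 71.9)
  = 7.115 × 0.1038 = 0.7385 mg/L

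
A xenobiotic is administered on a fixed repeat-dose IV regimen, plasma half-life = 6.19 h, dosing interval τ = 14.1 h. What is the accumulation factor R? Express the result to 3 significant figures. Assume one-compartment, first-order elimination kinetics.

k = ln2 / t½ = 0.693147 / 6.19 = 0.1120 h⁻¹
e^(−kτ) = e^(−0.1120 × 14.1) = 0.2061
Accumulation ratio R = 1 / (1 − e^(−kτ)) = 1 / (1 − 0.2061) = 1.260

1.26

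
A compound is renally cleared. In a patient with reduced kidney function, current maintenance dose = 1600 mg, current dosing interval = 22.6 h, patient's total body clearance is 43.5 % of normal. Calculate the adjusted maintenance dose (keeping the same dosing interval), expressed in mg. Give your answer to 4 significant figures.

696.0 mg

To keep the same average steady-state level, dosing rate must scale with clearance.
CL ratio = 43.5 / 100 = 0.4350
New dose (same interval) = 1600 × 0.4350 = 696.0 mg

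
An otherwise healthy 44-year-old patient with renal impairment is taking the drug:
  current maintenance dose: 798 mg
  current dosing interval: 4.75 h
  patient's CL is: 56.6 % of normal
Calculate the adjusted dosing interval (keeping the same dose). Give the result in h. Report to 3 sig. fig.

To keep the same average steady-state level, dosing rate must scale with clearance.
CL ratio = 56.6 / 100 = 0.5660
New interval (same dose) = 4.75 / 0.5660 = 8.392 h

8.39 h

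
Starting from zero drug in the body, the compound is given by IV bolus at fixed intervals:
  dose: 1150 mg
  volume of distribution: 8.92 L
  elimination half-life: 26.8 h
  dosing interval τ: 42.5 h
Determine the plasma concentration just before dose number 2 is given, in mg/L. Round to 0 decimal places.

C₀ per dose = Dose / Vd = 1150 / 8.92 = 128.9 mg/L
k = ln2 / t½ = 0.693147 / 26.8 = 0.02586 h⁻¹
Fraction remaining after one interval: r = e^(−kτ) = e^(−0.02586 × 42.5) = 0.3332
Before dose 2, 1 dose has been given (aged 1τ).
C_trough = C₀ × r = 128.9 × 0.3332 = 42.95 mg/L

43 mg/L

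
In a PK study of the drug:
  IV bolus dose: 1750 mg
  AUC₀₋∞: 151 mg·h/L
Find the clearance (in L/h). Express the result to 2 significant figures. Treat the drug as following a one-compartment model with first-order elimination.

CL = Dose / AUC = 1750 / 151 = 11.59 L/h

12 L/h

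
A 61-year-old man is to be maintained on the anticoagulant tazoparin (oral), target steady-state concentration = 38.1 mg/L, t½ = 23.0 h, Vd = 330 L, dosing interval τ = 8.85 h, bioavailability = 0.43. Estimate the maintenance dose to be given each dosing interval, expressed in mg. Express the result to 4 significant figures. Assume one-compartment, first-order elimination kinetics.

7799 mg

k = ln2 / t½ = 0.693147 / 23.0 = 0.03014 h⁻¹
CL = k × Vd = 0.03014 × 330 = 9.946 L/h
At steady state, F × (Dose/τ) = Css × CL.
Dose = Css × CL × τ / F = 38.1 × 9.946 × 8.85 / 0.43 = 7799 mg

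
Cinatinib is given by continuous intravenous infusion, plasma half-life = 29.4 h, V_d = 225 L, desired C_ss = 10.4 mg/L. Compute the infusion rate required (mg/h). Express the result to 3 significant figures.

55.2 mg/h

k = ln2 / t½ = 0.693147 / 29.4 = 0.02358 h⁻¹
CL = k × Vd = 0.02358 × 225 = 5.306 L/h
At steady state, infusion rate R₀ = Css × CL = 10.4 × 5.306 = 55.18 mg/h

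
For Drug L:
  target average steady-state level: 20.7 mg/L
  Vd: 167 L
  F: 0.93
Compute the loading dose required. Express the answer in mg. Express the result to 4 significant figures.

3717 mg

LD = Css × Vd / F = 20.7 × 167 / 0.93 = 3717 mg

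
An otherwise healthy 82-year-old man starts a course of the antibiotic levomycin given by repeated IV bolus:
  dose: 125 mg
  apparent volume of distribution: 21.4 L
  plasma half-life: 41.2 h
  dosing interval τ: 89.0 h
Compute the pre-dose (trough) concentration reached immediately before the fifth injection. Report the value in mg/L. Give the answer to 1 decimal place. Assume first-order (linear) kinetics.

1.7 mg/L

C₀ per dose = Dose / Vd = 125 / 21.4 = 5.841 mg/L
k = ln2 / t½ = 0.693147 / 41.2 = 0.01682 h⁻¹
Fraction remaining after one interval: r = e^(−kτ) = e^(−0.01682 × 89.0) = 0.2238
Before dose 5, 4 doses have been given (aged 1τ, 2τ, 3τ, 4τ).
C_trough = C₀ × (r + r² + … + r^4) = C₀ × r(1−r^4)/(1−r)
        = 5.841 × 0.2238 × (1 − 0.002509) / (1 − 0.2238) = 1.680 mg/L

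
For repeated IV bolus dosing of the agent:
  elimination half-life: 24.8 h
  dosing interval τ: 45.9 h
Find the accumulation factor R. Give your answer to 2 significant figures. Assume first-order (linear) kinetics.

k = ln2 / t½ = 0.693147 / 24.8 = 0.02795 h⁻¹
e^(−kτ) = e^(−0.02795 × 45.9) = 0.2772
Accumulation ratio R = 1 / (1 − e^(−kτ)) = 1 / (1 − 0.2772) = 1.384

1.4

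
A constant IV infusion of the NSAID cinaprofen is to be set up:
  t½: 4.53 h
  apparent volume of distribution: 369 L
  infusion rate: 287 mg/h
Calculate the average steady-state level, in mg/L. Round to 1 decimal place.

5.1 mg/L

k = ln2 / t½ = 0.693147 / 4.53 = 0.1530 h⁻¹
CL = k × Vd = 0.1530 × 369 = 56.46 L/h
At steady state Css = R₀ / CL = 287 / 56.46 = 5.083 mg/L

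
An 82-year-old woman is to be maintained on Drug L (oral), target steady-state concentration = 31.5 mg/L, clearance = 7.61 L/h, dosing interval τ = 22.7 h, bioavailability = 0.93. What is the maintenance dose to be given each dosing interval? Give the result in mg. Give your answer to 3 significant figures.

5850 mg

At steady state, F × (Dose/τ) = Css × CL.
Dose = Css × CL × τ / F = 31.5 × 7.610 × 22.7 / 0.93 = 5851 mg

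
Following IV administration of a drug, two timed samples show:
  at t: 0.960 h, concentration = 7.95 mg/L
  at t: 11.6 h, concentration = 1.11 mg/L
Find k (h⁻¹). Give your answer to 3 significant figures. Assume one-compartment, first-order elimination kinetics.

0.185 h⁻¹

k = ln(C₁/C₂) / (t₂ − t₁) = ln(7.95/1.11) / (11.6 − 0.960)
  = 1.969 / 10.64 = 0.1851 h⁻¹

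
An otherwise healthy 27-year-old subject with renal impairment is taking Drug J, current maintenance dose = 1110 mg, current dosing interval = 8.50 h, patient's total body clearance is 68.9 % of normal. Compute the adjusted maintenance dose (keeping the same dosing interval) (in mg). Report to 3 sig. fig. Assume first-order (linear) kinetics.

765 mg

To keep the same average steady-state level, dosing rate must scale with clearance.
CL ratio = 68.9 / 100 = 0.6890
New dose (same interval) = 1110 × 0.6890 = 764.8 mg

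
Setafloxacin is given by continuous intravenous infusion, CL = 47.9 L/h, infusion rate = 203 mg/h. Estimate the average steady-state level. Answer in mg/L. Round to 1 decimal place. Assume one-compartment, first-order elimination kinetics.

At steady state Css = R₀ / CL = 203 / 47.90 = 4.238 mg/L

4.2 mg/L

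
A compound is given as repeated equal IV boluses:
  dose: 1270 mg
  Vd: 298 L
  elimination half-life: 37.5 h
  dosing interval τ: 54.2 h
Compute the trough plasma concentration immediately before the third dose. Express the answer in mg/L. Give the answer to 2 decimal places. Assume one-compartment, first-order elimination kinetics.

2.14 mg/L

C₀ per dose = Dose / Vd = 1270 / 298 = 4.262 mg/L
k = ln2 / t½ = 0.693147 / 37.5 = 0.01848 h⁻¹
Fraction remaining after one interval: r = e^(−kτ) = e^(−0.01848 × 54.2) = 0.3673
Before dose 3, 2 doses have been given (aged 1τ, 2τ).
C_trough = C₀ × (r + r²) = 4.262 × (0.3673 + 0.1349) = 2.140 mg/L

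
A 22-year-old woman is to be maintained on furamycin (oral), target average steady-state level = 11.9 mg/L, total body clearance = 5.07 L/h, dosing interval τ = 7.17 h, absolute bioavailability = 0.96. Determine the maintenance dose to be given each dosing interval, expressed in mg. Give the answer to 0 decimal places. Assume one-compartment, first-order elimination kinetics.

451 mg

At steady state, F × (Dose/τ) = Css × CL.
Dose = Css × CL × τ / F = 11.9 × 5.070 × 7.17 / 0.96 = 450.6 mg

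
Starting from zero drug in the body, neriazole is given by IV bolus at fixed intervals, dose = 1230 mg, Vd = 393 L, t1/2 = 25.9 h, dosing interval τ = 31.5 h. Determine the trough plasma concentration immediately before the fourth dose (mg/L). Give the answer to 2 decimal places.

C₀ per dose = Dose / Vd = 1230 / 393 = 3.130 mg/L
k = ln2 / t½ = 0.693147 / 25.9 = 0.02676 h⁻¹
Fraction remaining after one interval: r = e^(−kτ) = e^(−0.02676 × 31.5) = 0.4304
Before dose 4, 3 doses have been given (aged 1τ, 2τ, 3τ).
C_trough = C₀ × (r + r² + … + r^3) = C₀ × r(1−r^3)/(1−r)
        = 3.130 × 0.4304 × (1 − 0.07973) / (1 − 0.4304) = 2.177 mg/L

2.18 mg/L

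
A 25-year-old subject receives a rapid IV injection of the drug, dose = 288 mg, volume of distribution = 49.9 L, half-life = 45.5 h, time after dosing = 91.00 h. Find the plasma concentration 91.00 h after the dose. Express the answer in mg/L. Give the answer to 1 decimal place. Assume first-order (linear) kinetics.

1.4 mg/L

C₀ = Dose / Vd = 288.0 / 49.9 = 5.772 mg/L
k = ln2 / t½ = 0.693147 / 45.5 = 0.01523 h⁻¹
t / t½ = 91.00 / 45.5 = 2 half-lives
C = C₀ × (1/2)^2 = 5.772 × 0.2500 = 1.443 mg/L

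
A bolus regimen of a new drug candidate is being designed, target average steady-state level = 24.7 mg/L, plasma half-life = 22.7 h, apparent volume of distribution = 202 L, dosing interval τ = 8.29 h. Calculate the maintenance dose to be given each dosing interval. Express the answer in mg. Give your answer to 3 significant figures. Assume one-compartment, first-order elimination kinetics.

1260 mg

k = ln2 / t½ = 0.693147 / 22.7 = 0.03054 h⁻¹
CL = k × Vd = 0.03054 × 202 = 6.169 L/h
At steady state, Dose/τ = Css × CL.
Dose = Css × CL × τ = 24.7 × 6.169 × 8.29 = 1263 mg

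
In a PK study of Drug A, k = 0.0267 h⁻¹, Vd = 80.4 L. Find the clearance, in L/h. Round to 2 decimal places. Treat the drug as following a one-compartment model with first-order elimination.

CL = k × Vd = 0.0267 × 80.4 = 2.147 L/h

2.15 L/h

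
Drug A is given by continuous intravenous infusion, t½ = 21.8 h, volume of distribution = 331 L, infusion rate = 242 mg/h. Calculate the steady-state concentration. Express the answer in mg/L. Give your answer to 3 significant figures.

23.0 mg/L

k = ln2 / t½ = 0.693147 / 21.8 = 0.03180 h⁻¹
CL = k × Vd = 0.03180 × 331 = 10.53 L/h
At steady state Css = R₀ / CL = 242 / 10.53 = 22.98 mg/L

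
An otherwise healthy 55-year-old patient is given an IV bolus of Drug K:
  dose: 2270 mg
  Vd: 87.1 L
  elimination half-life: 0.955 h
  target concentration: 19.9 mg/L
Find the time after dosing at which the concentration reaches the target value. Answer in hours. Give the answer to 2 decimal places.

C₀ = Dose / Vd = 2270 / 87.1 = 26.06 mg/L
k = ln2 / t½ = 0.693147 / 0.955 = 0.7258 h⁻¹
t = ln(C₀ / C) / k = ln(26.06 / 19.9) / 0.7258
  = ln(1.310) / 0.7258 = 0.2700 / 0.7258 = 0.3720 h

0.37 h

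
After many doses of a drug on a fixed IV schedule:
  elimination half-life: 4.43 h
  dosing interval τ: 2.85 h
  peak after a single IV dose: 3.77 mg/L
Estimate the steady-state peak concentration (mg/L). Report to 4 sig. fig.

k = ln2 / t½ = 0.693147 / 4.43 = 0.1565 h⁻¹
e^(−kτ) = e^(−0.1565 × 2.85) = 0.6402
Accumulation ratio R = 1 / (1 − e^(−kτ)) = 1 / (1 − 0.6402) = 2.779
Steady-state peak = C₀ × R = 3.77 × 2.779 = 10.48 mg/L

10.48 mg/L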